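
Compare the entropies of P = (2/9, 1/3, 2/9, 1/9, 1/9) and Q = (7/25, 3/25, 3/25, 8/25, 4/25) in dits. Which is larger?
Q

Computing entropies in dits:
H(P) = 0.6614
H(Q) = 0.6615

Distribution Q has higher entropy.

Intuition: The distribution closer to uniform (more spread out) has higher entropy.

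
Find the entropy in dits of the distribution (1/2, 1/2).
0.3010 dits

Shannon entropy is H(X) = -Σ p(x) log p(x).

For P = (1/2, 1/2):
H = -1/2 × log_10(1/2) -1/2 × log_10(1/2)
H = 0.3010 dits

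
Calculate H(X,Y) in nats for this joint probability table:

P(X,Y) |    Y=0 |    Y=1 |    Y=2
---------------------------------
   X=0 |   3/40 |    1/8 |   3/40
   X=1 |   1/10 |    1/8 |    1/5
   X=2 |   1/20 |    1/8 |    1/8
2.1302 nats

Joint entropy is H(X,Y) = -Σ_{x,y} p(x,y) log p(x,y).

Summing over all non-zero entries:
H(X,Y) = -[3/40·log_e(3/40) + 1/8·log_e(1/8) + 3/40·log_e(3/40) + 1/10·log_e(1/10) + 1/8·log_e(1/8) + 1/5·log_e(1/5) + 1/20·log_e(1/20) + 1/8·log_e(1/8) + 1/8·log_e(1/8)]
H(X,Y) = 2.1302 nats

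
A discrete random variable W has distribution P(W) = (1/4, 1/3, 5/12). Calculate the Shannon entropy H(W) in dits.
0.4680 dits

Shannon entropy is H(X) = -Σ p(x) log p(x).

For P = (1/4, 1/3, 5/12):
H = -1/4 × log_10(1/4) -1/3 × log_10(1/3) -5/12 × log_10(5/12)
H = 0.4680 dits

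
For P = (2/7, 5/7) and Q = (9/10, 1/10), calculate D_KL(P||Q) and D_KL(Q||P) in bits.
D_KL(P||Q) = 1.5531, D_KL(Q||P) = 1.2062

KL divergence is not symmetric: D_KL(P||Q) ≠ D_KL(Q||P) in general.

D_KL(P||Q) = 1.5531 bits
D_KL(Q||P) = 1.2062 bits

No, they are not equal!

This asymmetry is why KL divergence is not a true distance metric.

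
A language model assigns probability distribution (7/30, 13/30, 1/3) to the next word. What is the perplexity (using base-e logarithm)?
2.9100

Perplexity is e^H (or exp(H) for natural log).

First, H = -Σ p log p = 1.0681 nats
Perplexity = e^1.0681 = 2.9100

Interpretation: The model's uncertainty is equivalent to choosing uniformly among 2.9 options.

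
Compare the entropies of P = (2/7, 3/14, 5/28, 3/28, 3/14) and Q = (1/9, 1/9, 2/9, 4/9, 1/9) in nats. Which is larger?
P

Computing entropies in nats:
H(P) = 1.5651
H(Q) = 1.4271

Distribution P has higher entropy.

Intuition: The distribution closer to uniform (more spread out) has higher entropy.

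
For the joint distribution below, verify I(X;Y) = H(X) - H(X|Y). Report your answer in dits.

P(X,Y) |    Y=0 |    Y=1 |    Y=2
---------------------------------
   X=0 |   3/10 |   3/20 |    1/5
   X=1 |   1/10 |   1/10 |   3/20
I(X;Y) = 0.0066 dits

Mutual information has multiple equivalent forms:
- I(X;Y) = H(X) - H(X|Y)
- I(X;Y) = H(Y) - H(Y|X)
- I(X;Y) = H(X) + H(Y) - H(X,Y)

Computing all quantities:
H(X) = 0.2812, H(Y) = 0.4693, H(X,Y) = 0.7438
H(X|Y) = 0.2746, H(Y|X) = 0.4626

Verification:
H(X) - H(X|Y) = 0.2812 - 0.2746 = 0.0066
H(Y) - H(Y|X) = 0.4693 - 0.4626 = 0.0066
H(X) + H(Y) - H(X,Y) = 0.2812 + 0.4693 - 0.7438 = 0.0066

All forms give I(X;Y) = 0.0066 dits. ✓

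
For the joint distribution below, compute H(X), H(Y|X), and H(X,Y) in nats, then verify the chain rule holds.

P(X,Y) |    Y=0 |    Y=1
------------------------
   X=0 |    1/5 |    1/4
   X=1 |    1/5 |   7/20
H(X,Y) = 1.3578, H(X) = 0.6881, H(Y|X) = 0.6696 (all in nats)

Chain rule: H(X,Y) = H(X) + H(Y|X)

Left side — joint entropy directly:
H(X,Y) = -Σ p(x,y) log p(x,y) = 1.3578 nats

Right side — compute H(Y|X) from the conditional distributions:
P(X) = (9/20, 11/20), so H(X) = 0.6881 nats
H(Y|X) = Σ_x P(X=x) · H(Y|X=x):
  P(Y|X=0) = (4/9, 5/9), H(Y|X=0) = 0.6870, weight P(X=0) = 9/20
  P(Y|X=1) = (4/11, 7/11), H(Y|X=1) = 0.6555, weight P(X=1) = 11/20
H(Y|X) = 0.6696 nats

H(X) + H(Y|X) = 0.6881 + 0.6696 = 1.3578 nats

Both sides equal 1.3578 nats. ✓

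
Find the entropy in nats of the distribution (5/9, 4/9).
0.6870 nats

Shannon entropy is H(X) = -Σ p(x) log p(x).

For P = (5/9, 4/9):
H = -5/9 × log_e(5/9) -4/9 × log_e(4/9)
H = 0.6870 nats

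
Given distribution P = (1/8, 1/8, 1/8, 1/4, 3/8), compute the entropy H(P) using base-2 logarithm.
2.1556 bits

Shannon entropy is H(X) = -Σ p(x) log p(x).

For P = (1/8, 1/8, 1/8, 1/4, 3/8):
H = -1/8 × log_2(1/8) -1/8 × log_2(1/8) -1/8 × log_2(1/8) -1/4 × log_2(1/4) -3/8 × log_2(3/8)
H = 2.1556 bits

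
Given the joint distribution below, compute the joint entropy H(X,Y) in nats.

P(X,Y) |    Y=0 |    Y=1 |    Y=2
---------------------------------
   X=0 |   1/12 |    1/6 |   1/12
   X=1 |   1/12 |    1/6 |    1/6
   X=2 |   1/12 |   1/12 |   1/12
2.1383 nats

Joint entropy is H(X,Y) = -Σ_{x,y} p(x,y) log p(x,y).

Summing over all non-zero entries:
H(X,Y) = -[1/12·log_e(1/12) + 1/6·log_e(1/6) + 1/12·log_e(1/12) + 1/12·log_e(1/12) + 1/6·log_e(1/6) + 1/6·log_e(1/6) + 1/12·log_e(1/12) + 1/12·log_e(1/12) + 1/12·log_e(1/12)]
H(X,Y) = 2.1383 nats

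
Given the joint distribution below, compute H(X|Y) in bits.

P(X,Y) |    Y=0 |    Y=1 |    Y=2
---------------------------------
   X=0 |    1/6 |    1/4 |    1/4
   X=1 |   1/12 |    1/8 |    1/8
0.9183 bits

Using the chain rule: H(X|Y) = H(X,Y) - H(Y)

First, compute H(X,Y) = 2.4796 bits

Marginal P(Y) = (1/4, 3/8, 3/8)
H(Y) = 1.5613 bits

H(X|Y) = H(X,Y) - H(Y) = 2.4796 - 1.5613 = 0.9183 bits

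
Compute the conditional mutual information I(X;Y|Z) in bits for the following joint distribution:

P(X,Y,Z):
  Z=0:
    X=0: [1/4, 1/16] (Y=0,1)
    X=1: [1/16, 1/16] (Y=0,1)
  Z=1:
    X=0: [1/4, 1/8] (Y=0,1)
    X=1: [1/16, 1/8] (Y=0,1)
0.0680 bits

Conditional mutual information: I(X;Y|Z) = H(X|Z) + H(Y|Z) - H(X,Y|Z)

H(Z) = 0.9887
H(X,Z) = 1.8829 → H(X|Z) = 0.8942
H(Y,Z) = 1.9238 → H(Y|Z) = 0.9351
H(X,Y,Z) = 2.7500 → H(X,Y|Z) = 1.7613

I(X;Y|Z) = 0.8942 + 0.9351 - 1.7613 = 0.0680 bits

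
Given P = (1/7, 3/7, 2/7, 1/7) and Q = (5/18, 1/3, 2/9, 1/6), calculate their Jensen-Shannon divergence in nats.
0.0164 nats

Jensen-Shannon divergence is:
JSD(P||Q) = 0.5 × D_KL(P||M) + 0.5 × D_KL(Q||M)
where M = 0.5 × (P + Q) is the mixture distribution.

M = 0.5 × (1/7, 3/7, 2/7, 1/7) + 0.5 × (5/18, 1/3, 2/9, 1/6) = (0.210317, 8/21, 0.253968, 0.154762)

D_KL(P||M) = 0.0174 nats
D_KL(Q||M) = 0.0154 nats

JSD(P||Q) = 0.5 × 0.0174 + 0.5 × 0.0154 = 0.0164 nats

Unlike KL divergence, JSD is symmetric and bounded: 0 ≤ JSD ≤ log(2).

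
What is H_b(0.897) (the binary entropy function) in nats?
0.3316 nats

The binary entropy function is:
H(p) = -p log(p) - (1-p) log(1-p)

H(0.897) = -0.897 × log_e(0.897) - 0.103 × log_e(0.103)
H(0.897) = 0.3316 nats

Note: Binary entropy is maximized at p=0.5 (H=1 bit) and minimized at p=0 or p=1 (H=0).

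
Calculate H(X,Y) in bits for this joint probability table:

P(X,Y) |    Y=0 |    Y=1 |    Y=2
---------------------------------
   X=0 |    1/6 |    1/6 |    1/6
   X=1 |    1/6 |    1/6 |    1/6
2.5850 bits

Joint entropy is H(X,Y) = -Σ_{x,y} p(x,y) log p(x,y).

Summing over all non-zero entries:
H(X,Y) = -[1/6·log_2(1/6) + 1/6·log_2(1/6) + 1/6·log_2(1/6) + 1/6·log_2(1/6) + 1/6·log_2(1/6) + 1/6·log_2(1/6)]
H(X,Y) = 2.5850 bits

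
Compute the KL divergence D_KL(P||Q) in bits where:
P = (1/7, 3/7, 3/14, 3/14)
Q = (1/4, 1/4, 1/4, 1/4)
0.1226 bits

KL divergence: D_KL(P||Q) = Σ p(x) log(p(x)/q(x))

Computing term by term:
  x=0: 1/7 × log_2[(1/7)/(1/4)] = 1/7 × -0.8074 = -0.1153
  x=1: 3/7 × log_2[(3/7)/(1/4)] = 3/7 × 0.7776 = 0.3333
  x=2: 3/14 × log_2[(3/14)/(1/4)] = 3/14 × -0.2224 = -0.0477
  x=3: 3/14 × log_2[(3/14)/(1/4)] = 3/14 × -0.2224 = -0.0477

D_KL(P||Q) = 0.1226 bits

Note: KL divergence is always non-negative and equals 0 iff P = Q.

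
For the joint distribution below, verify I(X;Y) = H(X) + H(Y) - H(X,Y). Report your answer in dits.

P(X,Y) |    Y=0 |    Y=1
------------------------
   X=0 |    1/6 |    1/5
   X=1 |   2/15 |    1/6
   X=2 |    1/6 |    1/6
I(X;Y) = 0.0005 dits

Mutual information has multiple equivalent forms:
- I(X;Y) = H(X) - H(X|Y)
- I(X;Y) = H(Y) - H(Y|X)
- I(X;Y) = H(X) + H(Y) - H(X,Y)

Computing all quantities:
H(X) = 0.4757, H(Y) = 0.3001, H(X,Y) = 0.7752
H(X|Y) = 0.4752, H(Y|X) = 0.2996

Verification:
H(X) - H(X|Y) = 0.4757 - 0.4752 = 0.0005
H(Y) - H(Y|X) = 0.3001 - 0.2996 = 0.0005
H(X) + H(Y) - H(X,Y) = 0.4757 + 0.3001 - 0.7752 = 0.0005

All forms give I(X;Y) = 0.0005 dits. ✓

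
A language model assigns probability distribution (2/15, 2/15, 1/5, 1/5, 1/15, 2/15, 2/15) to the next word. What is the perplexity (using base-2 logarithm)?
6.6787

Perplexity is 2^H (or exp(H) for natural log).

First, H = -Σ p log p = 2.7396 bits
Perplexity = 2^2.7396 = 6.6787

Interpretation: The model's uncertainty is equivalent to choosing uniformly among 6.7 options.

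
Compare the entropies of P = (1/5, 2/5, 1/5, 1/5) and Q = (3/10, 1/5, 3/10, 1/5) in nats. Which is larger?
Q

Computing entropies in nats:
H(P) = 1.3322
H(Q) = 1.3662

Distribution Q has higher entropy.

Intuition: The distribution closer to uniform (more spread out) has higher entropy.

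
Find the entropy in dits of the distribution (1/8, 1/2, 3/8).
0.4231 dits

Shannon entropy is H(X) = -Σ p(x) log p(x).

For P = (1/8, 1/2, 3/8):
H = -1/8 × log_10(1/8) -1/2 × log_10(1/2) -3/8 × log_10(3/8)
H = 0.4231 dits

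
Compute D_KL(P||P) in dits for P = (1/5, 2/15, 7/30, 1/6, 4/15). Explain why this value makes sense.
0.0000 dits

KL divergence satisfies the Gibbs inequality: D_KL(P||Q) ≥ 0 for all distributions P, Q.

D_KL(P||Q) = Σ p(x) log(p(x)/q(x))
Each term is p(x) × log_10(p(x)/p(x)) = p(x) × log_10(1) = 0, so the sum is 0.
D_KL(P||Q) = 0.0000 dits

When P = Q, the KL divergence is exactly 0, as there is no 'divergence' between identical distributions.

This non-negativity is a fundamental property: relative entropy cannot be negative because it measures how different Q is from P.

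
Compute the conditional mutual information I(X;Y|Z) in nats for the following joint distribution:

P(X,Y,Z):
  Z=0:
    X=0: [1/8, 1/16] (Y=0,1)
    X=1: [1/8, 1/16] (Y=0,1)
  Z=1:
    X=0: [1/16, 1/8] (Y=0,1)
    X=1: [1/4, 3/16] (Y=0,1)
0.0151 nats

Conditional mutual information: I(X;Y|Z) = H(X|Z) + H(Y|Z) - H(X,Y|Z)

H(Z) = 0.6616
H(X,Z) = 1.3033 → H(X|Z) = 0.6417
H(Y,Z) = 1.3335 → H(Y|Z) = 0.6719
H(X,Y,Z) = 1.9601 → H(X,Y|Z) = 1.2985

I(X;Y|Z) = 0.6417 + 0.6719 - 1.2985 = 0.0151 nats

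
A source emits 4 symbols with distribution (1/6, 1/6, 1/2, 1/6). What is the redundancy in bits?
0.2075 bits

Redundancy measures how far a source is from maximum entropy:
R = H_max - H(X)

Maximum entropy for 4 symbols: H_max = log_2(4) = 2.0000 bits
Actual entropy: H(X) = 1.7925 bits
Redundancy: R = 2.0000 - 1.7925 = 0.2075 bits

This redundancy represents potential for compression: the source could be compressed by 0.2075 bits per symbol.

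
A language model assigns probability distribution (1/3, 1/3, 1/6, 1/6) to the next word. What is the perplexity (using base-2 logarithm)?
3.7798

Perplexity is 2^H (or exp(H) for natural log).

First, H = -Σ p log p = 1.9183 bits
Perplexity = 2^1.9183 = 3.7798

Interpretation: The model's uncertainty is equivalent to choosing uniformly among 3.8 options.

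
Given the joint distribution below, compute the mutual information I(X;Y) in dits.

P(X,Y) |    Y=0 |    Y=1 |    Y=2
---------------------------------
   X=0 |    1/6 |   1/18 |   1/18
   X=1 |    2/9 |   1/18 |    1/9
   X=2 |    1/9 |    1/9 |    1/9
0.0151 dits

Mutual information: I(X;Y) = H(X) + H(Y) - H(X,Y)

Marginals:
P(X) = (5/18, 7/18, 1/3), H(X) = 0.4731 dits
P(Y) = (1/2, 2/9, 5/18), H(Y) = 0.4502 dits

Joint entropy: H(X,Y) = 0.9082 dits

I(X;Y) = 0.4731 + 0.4502 - 0.9082 = 0.0151 dits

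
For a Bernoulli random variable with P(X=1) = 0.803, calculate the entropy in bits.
0.7159 bits

The binary entropy function is:
H(p) = -p log(p) - (1-p) log(1-p)

H(0.803) = -0.803 × log_2(0.803) - 0.197 × log_2(0.197)
H(0.803) = 0.7159 bits

Note: Binary entropy is maximized at p=0.5 (H=1 bit) and minimized at p=0 or p=1 (H=0).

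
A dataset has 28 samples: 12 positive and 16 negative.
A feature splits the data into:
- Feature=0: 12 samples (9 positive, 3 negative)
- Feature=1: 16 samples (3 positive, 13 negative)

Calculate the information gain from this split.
0.2397 bits

Information Gain = H(Y) - H(Y|Feature)

Before split:
P(positive) = 12/28 = 0.4286
H(Y) = 0.9852 bits

After split:
Feature=0: H = 0.8113 bits (weight = 12/28)
Feature=1: H = 0.6962 bits (weight = 16/28)
H(Y|Feature) = (12/28)×0.8113 + (16/28)×0.6962 = 0.7455 bits

Information Gain = 0.9852 - 0.7455 = 0.2397 bits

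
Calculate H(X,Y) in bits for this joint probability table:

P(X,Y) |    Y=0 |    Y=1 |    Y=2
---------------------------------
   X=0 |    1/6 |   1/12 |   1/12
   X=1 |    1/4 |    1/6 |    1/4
2.4591 bits

Joint entropy is H(X,Y) = -Σ_{x,y} p(x,y) log p(x,y).

Summing over all non-zero entries:
H(X,Y) = -[1/6·log_2(1/6) + 1/12·log_2(1/12) + 1/12·log_2(1/12) + 1/4·log_2(1/4) + 1/6·log_2(1/6) + 1/4·log_2(1/4)]
H(X,Y) = 2.4591 bits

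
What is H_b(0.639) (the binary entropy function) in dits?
0.2840 dits

The binary entropy function is:
H(p) = -p log(p) - (1-p) log(1-p)

H(0.639) = -0.639 × log_10(0.639) - 0.361 × log_10(0.361)
H(0.639) = 0.2840 dits

Note: Binary entropy is maximized at p=0.5 (H=1 bit) and minimized at p=0 or p=1 (H=0).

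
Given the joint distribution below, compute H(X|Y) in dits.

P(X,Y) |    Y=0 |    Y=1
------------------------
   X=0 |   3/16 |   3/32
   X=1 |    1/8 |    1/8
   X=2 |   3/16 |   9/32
0.4487 dits

Using the chain rule: H(X|Y) = H(X,Y) - H(Y)

First, compute H(X,Y) = 0.7497 dits

Marginal P(Y) = (1/2, 1/2)
H(Y) = 0.3010 dits

H(X|Y) = H(X,Y) - H(Y) = 0.7497 - 0.3010 = 0.4487 dits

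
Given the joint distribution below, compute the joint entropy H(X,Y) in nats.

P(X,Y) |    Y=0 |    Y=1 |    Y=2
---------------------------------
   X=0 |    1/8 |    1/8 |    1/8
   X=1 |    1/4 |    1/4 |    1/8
1.7329 nats

Joint entropy is H(X,Y) = -Σ_{x,y} p(x,y) log p(x,y).

Summing over all non-zero entries:
H(X,Y) = -[1/8·log_e(1/8) + 1/8·log_e(1/8) + 1/8·log_e(1/8) + 1/4·log_e(1/4) + 1/4·log_e(1/4) + 1/8·log_e(1/8)]
H(X,Y) = 1.7329 nats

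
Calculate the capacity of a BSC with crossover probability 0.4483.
0.0077 bits

For a binary symmetric channel (BSC) with error probability p:
Capacity C = 1 - H(p) bits per symbol

where H(p) = -p log₂(p) - (1-p) log₂(1-p) is the binary entropy function.

H(0.4483) = 0.9923 bits
C = 1 - 0.9923 = 0.0077 bits per symbol

This means we can reliably transmit up to 0.0077 bits of information per channel use.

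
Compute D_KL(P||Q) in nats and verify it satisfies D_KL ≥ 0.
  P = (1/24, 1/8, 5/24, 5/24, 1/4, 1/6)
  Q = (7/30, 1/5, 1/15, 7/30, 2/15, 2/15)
0.2776 nats

KL divergence satisfies the Gibbs inequality: D_KL(P||Q) ≥ 0 for all distributions P, Q.

D_KL(P||Q) = Σ p(x) log(p(x)/q(x))
Term by term:
  x=0: 1/24 × log_e[(1/24)/(7/30)] = -0.0718
  x=1: 1/8 × log_e[(1/8)/(1/5)] = -0.0588
  x=2: 5/24 × log_e[(5/24)/(1/15)] = 0.2374
  x=3: 5/24 × log_e[(5/24)/(7/30)] = -0.0236
  x=4: 1/4 × log_e[(1/4)/(2/15)] = 0.1572
  x=5: 1/6 × log_e[(1/6)/(2/15)] = 0.0372
D_KL(P||Q) = 0.2776 nats

D_KL(P||Q) = 0.2776 ≥ 0 ✓

This non-negativity is a fundamental property: relative entropy cannot be negative because it measures how different Q is from P.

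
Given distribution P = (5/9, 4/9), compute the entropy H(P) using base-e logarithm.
0.6870 nats

Shannon entropy is H(X) = -Σ p(x) log p(x).

For P = (5/9, 4/9):
H = -5/9 × log_e(5/9) -4/9 × log_e(4/9)
H = 0.6870 nats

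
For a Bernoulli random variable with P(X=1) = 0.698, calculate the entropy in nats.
0.6125 nats

The binary entropy function is:
H(p) = -p log(p) - (1-p) log(1-p)

H(0.698) = -0.698 × log_e(0.698) - 0.302 × log_e(0.302)
H(0.698) = 0.6125 nats

Note: Binary entropy is maximized at p=0.5 (H=1 bit) and minimized at p=0 or p=1 (H=0).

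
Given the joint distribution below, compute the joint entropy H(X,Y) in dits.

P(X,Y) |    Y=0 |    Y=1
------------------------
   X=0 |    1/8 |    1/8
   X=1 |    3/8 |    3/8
0.5452 dits

Joint entropy is H(X,Y) = -Σ_{x,y} p(x,y) log p(x,y).

Summing over all non-zero entries:
H(X,Y) = -[1/8·log_10(1/8) + 1/8·log_10(1/8) + 3/8·log_10(3/8) + 3/8·log_10(3/8)]
H(X,Y) = 0.5452 dits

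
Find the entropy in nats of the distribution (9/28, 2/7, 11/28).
1.0898 nats

Shannon entropy is H(X) = -Σ p(x) log p(x).

For P = (9/28, 2/7, 11/28):
H = -9/28 × log_e(9/28) -2/7 × log_e(2/7) -11/28 × log_e(11/28)
H = 1.0898 nats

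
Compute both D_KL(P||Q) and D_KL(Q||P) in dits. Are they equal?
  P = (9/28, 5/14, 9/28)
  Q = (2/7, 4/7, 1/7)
D_KL(P||Q) = 0.0567, D_KL(Q||P) = 0.0517

KL divergence is not symmetric: D_KL(P||Q) ≠ D_KL(Q||P) in general.

D_KL(P||Q) = 0.0567 dits
D_KL(Q||P) = 0.0517 dits

No, they are not equal!

This asymmetry is why KL divergence is not a true distance metric.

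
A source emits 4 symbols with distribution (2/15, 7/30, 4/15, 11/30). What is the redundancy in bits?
0.0833 bits

Redundancy measures how far a source is from maximum entropy:
R = H_max - H(X)

Maximum entropy for 4 symbols: H_max = log_2(4) = 2.0000 bits
Actual entropy: H(X) = 1.9167 bits
Redundancy: R = 2.0000 - 1.9167 = 0.0833 bits

This redundancy represents potential for compression: the source could be compressed by 0.0833 bits per symbol.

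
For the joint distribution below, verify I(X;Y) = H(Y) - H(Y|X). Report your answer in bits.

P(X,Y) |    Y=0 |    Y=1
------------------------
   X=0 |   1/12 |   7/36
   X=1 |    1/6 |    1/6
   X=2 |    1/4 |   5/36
I(X;Y) = 0.0562 bits

Mutual information has multiple equivalent forms:
- I(X;Y) = H(X) - H(X|Y)
- I(X;Y) = H(Y) - H(Y|X)
- I(X;Y) = H(X) + H(Y) - H(X,Y)

Computing all quantities:
H(X) = 1.5715, H(Y) = 1.0000, H(X,Y) = 2.5153
H(X|Y) = 1.5153, H(Y|X) = 0.9438

Verification:
H(X) - H(X|Y) = 1.5715 - 1.5153 = 0.0562
H(Y) - H(Y|X) = 1.0000 - 0.9438 = 0.0562
H(X) + H(Y) - H(X,Y) = 1.5715 + 1.0000 - 2.5153 = 0.0562

All forms give I(X;Y) = 0.0562 bits. ✓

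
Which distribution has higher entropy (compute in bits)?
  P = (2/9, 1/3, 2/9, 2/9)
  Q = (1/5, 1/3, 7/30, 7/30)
P

Computing entropies in bits:
H(P) = 1.9749
H(Q) = 1.9725

Distribution P has higher entropy.

Intuition: The distribution closer to uniform (more spread out) has higher entropy.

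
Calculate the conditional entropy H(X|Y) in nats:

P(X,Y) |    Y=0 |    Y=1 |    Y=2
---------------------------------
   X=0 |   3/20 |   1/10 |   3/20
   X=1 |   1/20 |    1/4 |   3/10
0.6083 nats

Using the chain rule: H(X|Y) = H(X,Y) - H(Y)

First, compute H(X,Y) = 1.6569 nats

Marginal P(Y) = (1/5, 7/20, 9/20)
H(Y) = 1.0487 nats

H(X|Y) = H(X,Y) - H(Y) = 1.6569 - 1.0487 = 0.6083 nats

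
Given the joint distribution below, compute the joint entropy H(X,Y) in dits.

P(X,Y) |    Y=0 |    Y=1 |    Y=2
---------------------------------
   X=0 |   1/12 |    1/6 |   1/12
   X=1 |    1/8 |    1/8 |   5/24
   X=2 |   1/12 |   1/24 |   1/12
0.9146 dits

Joint entropy is H(X,Y) = -Σ_{x,y} p(x,y) log p(x,y).

Summing over all non-zero entries:
H(X,Y) = -[1/12·log_10(1/12) + 1/6·log_10(1/6) + 1/12·log_10(1/12) + 1/8·log_10(1/8) + 1/8·log_10(1/8) + 5/24·log_10(5/24) + 1/12·log_10(1/12) + 1/24·log_10(1/24) + 1/12·log_10(1/12)]
H(X,Y) = 0.9146 dits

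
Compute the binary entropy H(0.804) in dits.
0.2149 dits

The binary entropy function is:
H(p) = -p log(p) - (1-p) log(1-p)

H(0.804) = -0.804 × log_10(0.804) - 0.196 × log_10(0.196)
H(0.804) = 0.2149 dits

Note: Binary entropy is maximized at p=0.5 (H=1 bit) and minimized at p=0 or p=1 (H=0).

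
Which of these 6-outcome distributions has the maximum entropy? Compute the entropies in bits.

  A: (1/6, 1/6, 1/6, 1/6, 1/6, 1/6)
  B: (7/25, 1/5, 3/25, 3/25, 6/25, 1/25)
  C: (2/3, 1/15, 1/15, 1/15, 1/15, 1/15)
A

For a discrete distribution over n outcomes, entropy is maximized by the uniform distribution.

Computing entropies:
H(A) = 2.5850 bits
H(B) = 2.3926 bits
H(C) = 1.6923 bits

The uniform distribution (where all probabilities equal 1/6) achieves the maximum entropy of log_2(6) = 2.5850 bits.

Distribution A has the highest entropy.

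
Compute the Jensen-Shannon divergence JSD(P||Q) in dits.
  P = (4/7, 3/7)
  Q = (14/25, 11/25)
0.0000 dits

Jensen-Shannon divergence is:
JSD(P||Q) = 0.5 × D_KL(P||M) + 0.5 × D_KL(Q||M)
where M = 0.5 × (P + Q) is the mixture distribution.

M = 0.5 × (4/7, 3/7) + 0.5 × (14/25, 11/25) = (0.565714, 0.434286)

D_KL(P||M) = 0.0000 dits
D_KL(Q||M) = 0.0000 dits

JSD(P||Q) = 0.5 × 0.0000 + 0.5 × 0.0000 = 0.0000 dits

Unlike KL divergence, JSD is symmetric and bounded: 0 ≤ JSD ≤ log(2).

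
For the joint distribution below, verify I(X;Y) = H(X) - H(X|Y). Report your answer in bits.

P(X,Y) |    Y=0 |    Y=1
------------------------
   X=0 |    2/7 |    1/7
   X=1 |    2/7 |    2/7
I(X;Y) = 0.0202 bits

Mutual information has multiple equivalent forms:
- I(X;Y) = H(X) - H(X|Y)
- I(X;Y) = H(Y) - H(Y|X)
- I(X;Y) = H(X) + H(Y) - H(X,Y)

Computing all quantities:
H(X) = 0.9852, H(Y) = 0.9852, H(X,Y) = 1.9502
H(X|Y) = 0.9650, H(Y|X) = 0.9650

Verification:
H(X) - H(X|Y) = 0.9852 - 0.9650 = 0.0202
H(Y) - H(Y|X) = 0.9852 - 0.9650 = 0.0202
H(X) + H(Y) - H(X,Y) = 0.9852 + 0.9852 - 1.9502 = 0.0202

All forms give I(X;Y) = 0.0202 bits. ✓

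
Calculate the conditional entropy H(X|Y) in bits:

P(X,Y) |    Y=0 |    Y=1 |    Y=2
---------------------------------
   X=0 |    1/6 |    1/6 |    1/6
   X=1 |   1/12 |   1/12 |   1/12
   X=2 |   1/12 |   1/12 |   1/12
1.5000 bits

Using the chain rule: H(X|Y) = H(X,Y) - H(Y)

First, compute H(X,Y) = 3.0850 bits

Marginal P(Y) = (1/3, 1/3, 1/3)
H(Y) = 1.5850 bits

H(X|Y) = H(X,Y) - H(Y) = 3.0850 - 1.5850 = 1.5000 bits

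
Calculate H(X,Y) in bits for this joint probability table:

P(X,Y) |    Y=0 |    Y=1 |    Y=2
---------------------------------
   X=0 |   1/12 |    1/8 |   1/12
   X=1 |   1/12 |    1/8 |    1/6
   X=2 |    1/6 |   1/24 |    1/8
3.0739 bits

Joint entropy is H(X,Y) = -Σ_{x,y} p(x,y) log p(x,y).

Summing over all non-zero entries:
H(X,Y) = -[1/12·log_2(1/12) + 1/8·log_2(1/8) + 1/12·log_2(1/12) + 1/12·log_2(1/12) + 1/8·log_2(1/8) + 1/6·log_2(1/6) + 1/6·log_2(1/6) + 1/24·log_2(1/24) + 1/8·log_2(1/8)]
H(X,Y) = 3.0739 bits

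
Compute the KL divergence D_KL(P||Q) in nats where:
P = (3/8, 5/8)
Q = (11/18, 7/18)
0.1134 nats

KL divergence: D_KL(P||Q) = Σ p(x) log(p(x)/q(x))

Computing term by term:
  x=0: 3/8 × log_e[(3/8)/(11/18)] = 3/8 × -0.4884 = -0.1831
  x=1: 5/8 × log_e[(5/8)/(7/18)] = 5/8 × 0.4745 = 0.2965

D_KL(P||Q) = 0.1134 nats

Note: KL divergence is always non-negative and equals 0 iff P = Q.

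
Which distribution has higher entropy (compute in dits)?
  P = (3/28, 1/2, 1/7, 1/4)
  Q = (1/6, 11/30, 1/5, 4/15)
Q

Computing entropies in dits:
H(P) = 0.5257
H(Q) = 0.5823

Distribution Q has higher entropy.

Intuition: The distribution closer to uniform (more spread out) has higher entropy.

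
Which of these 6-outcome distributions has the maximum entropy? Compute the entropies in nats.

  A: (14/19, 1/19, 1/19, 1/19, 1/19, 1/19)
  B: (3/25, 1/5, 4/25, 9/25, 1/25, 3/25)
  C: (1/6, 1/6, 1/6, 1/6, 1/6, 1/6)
C

For a discrete distribution over n outcomes, entropy is maximized by the uniform distribution.

Computing entropies:
H(A) = 0.9999 nats
H(B) = 1.6205 nats
H(C) = 1.7918 nats

The uniform distribution (where all probabilities equal 1/6) achieves the maximum entropy of log_e(6) = 1.7918 nats.

Distribution C has the highest entropy.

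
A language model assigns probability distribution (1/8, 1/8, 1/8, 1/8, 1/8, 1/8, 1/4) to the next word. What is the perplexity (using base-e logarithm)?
6.7272

Perplexity is e^H (or exp(H) for natural log).

First, H = -Σ p log p = 1.9062 nats
Perplexity = e^1.9062 = 6.7272

Interpretation: The model's uncertainty is equivalent to choosing uniformly among 6.7 options.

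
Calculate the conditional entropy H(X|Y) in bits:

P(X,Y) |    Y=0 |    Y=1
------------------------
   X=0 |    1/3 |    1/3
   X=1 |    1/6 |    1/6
0.9183 bits

Using the chain rule: H(X|Y) = H(X,Y) - H(Y)

First, compute H(X,Y) = 1.9183 bits

Marginal P(Y) = (1/2, 1/2)
H(Y) = 1.0000 bits

H(X|Y) = H(X,Y) - H(Y) = 1.9183 - 1.0000 = 0.9183 bits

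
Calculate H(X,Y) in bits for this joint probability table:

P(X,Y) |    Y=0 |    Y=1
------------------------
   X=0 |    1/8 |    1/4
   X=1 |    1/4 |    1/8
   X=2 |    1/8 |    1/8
2.5000 bits

Joint entropy is H(X,Y) = -Σ_{x,y} p(x,y) log p(x,y).

Summing over all non-zero entries:
H(X,Y) = -[1/8·log_2(1/8) + 1/4·log_2(1/4) + 1/4·log_2(1/4) + 1/8·log_2(1/8) + 1/8·log_2(1/8) + 1/8·log_2(1/8)]
H(X,Y) = 2.5000 bits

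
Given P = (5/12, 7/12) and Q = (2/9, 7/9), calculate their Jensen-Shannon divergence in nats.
0.0220 nats

Jensen-Shannon divergence is:
JSD(P||Q) = 0.5 × D_KL(P||M) + 0.5 × D_KL(Q||M)
where M = 0.5 × (P + Q) is the mixture distribution.

M = 0.5 × (5/12, 7/12) + 0.5 × (2/9, 7/9) = (0.319444, 0.680556)

D_KL(P||M) = 0.0208 nats
D_KL(Q||M) = 0.0232 nats

JSD(P||Q) = 0.5 × 0.0208 + 0.5 × 0.0232 = 0.0220 nats

Unlike KL divergence, JSD is symmetric and bounded: 0 ≤ JSD ≤ log(2).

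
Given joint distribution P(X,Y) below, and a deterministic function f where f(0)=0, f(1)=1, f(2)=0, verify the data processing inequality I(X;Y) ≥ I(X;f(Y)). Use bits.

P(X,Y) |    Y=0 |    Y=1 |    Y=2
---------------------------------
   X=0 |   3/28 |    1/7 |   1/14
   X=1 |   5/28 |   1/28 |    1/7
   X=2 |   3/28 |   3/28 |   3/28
I(X;Y) = 0.0848, I(X;f(Y)) = 0.0819, inequality holds: 0.0848 ≥ 0.0819

Data Processing Inequality: For any Markov chain X → Y → Z, we have I(X;Y) ≥ I(X;Z).

Here Z = f(Y) is a deterministic function of Y, forming X → Y → Z.

Original I(X;Y) = 0.0848 bits

After applying f:
P(X,Z) where Z=f(Y):
- P(X,Z=0) = P(X,Y=0) + P(X,Y=2)
- P(X,Z=1) = P(X,Y=1)

I(X;Z) = I(X;f(Y)) = 0.0819 bits

Verification: 0.0848 ≥ 0.0819 ✓

Information cannot be created by processing; the function f can only lose information about X.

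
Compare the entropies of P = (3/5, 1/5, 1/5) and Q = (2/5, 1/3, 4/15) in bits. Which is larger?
Q

Computing entropies in bits:
H(P) = 1.3710
H(Q) = 1.5656

Distribution Q has higher entropy.

Intuition: The distribution closer to uniform (more spread out) has higher entropy.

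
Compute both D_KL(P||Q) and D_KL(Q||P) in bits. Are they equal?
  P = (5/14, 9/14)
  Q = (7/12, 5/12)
D_KL(P||Q) = 0.1494, D_KL(Q||P) = 0.1522

KL divergence is not symmetric: D_KL(P||Q) ≠ D_KL(Q||P) in general.

D_KL(P||Q) = 0.1494 bits
D_KL(Q||P) = 0.1522 bits

No, they are not equal!

This asymmetry is why KL divergence is not a true distance metric.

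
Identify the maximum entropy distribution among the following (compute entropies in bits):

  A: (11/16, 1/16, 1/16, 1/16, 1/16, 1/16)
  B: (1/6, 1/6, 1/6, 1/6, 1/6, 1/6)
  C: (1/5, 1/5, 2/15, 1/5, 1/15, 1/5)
B

For a discrete distribution over n outcomes, entropy is maximized by the uniform distribution.

Computing entropies:
H(A) = 1.6216 bits
H(B) = 2.5850 bits
H(C) = 2.5056 bits

The uniform distribution (where all probabilities equal 1/6) achieves the maximum entropy of log_2(6) = 2.5850 bits.

Distribution B has the highest entropy.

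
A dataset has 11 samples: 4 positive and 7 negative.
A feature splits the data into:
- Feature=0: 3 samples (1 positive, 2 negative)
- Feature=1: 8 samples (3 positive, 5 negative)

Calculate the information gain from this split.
0.0011 bits

Information Gain = H(Y) - H(Y|Feature)

Before split:
P(positive) = 4/11 = 0.3636
H(Y) = 0.9457 bits

After split:
Feature=0: H = 0.9183 bits (weight = 3/11)
Feature=1: H = 0.9544 bits (weight = 8/11)
H(Y|Feature) = (3/11)×0.9183 + (8/11)×0.9544 = 0.9446 bits

Information Gain = 0.9457 - 0.9446 = 0.0011 bits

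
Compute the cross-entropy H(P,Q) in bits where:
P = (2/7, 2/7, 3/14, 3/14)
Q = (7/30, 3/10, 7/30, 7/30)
1.9959 bits

Cross-entropy: H(P,Q) = -Σ p(x) log q(x)

Alternatively: H(P,Q) = H(P) + D_KL(P||Q)
H(P) = 1.9852 bits
D_KL(P||Q) = 0.0107 bits

H(P,Q) = 1.9852 + 0.0107 = 1.9959 bits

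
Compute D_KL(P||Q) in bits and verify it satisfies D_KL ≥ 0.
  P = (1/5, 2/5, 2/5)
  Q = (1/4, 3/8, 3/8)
0.0101 bits

KL divergence satisfies the Gibbs inequality: D_KL(P||Q) ≥ 0 for all distributions P, Q.

D_KL(P||Q) = Σ p(x) log(p(x)/q(x))
Term by term:
  x=0: 1/5 × log_2[(1/5)/(1/4)] = -0.0644
  x=1: 2/5 × log_2[(2/5)/(3/8)] = 0.0372
  x=2: 2/5 × log_2[(2/5)/(3/8)] = 0.0372
D_KL(P||Q) = 0.0101 bits

D_KL(P||Q) = 0.0101 ≥ 0 ✓

This non-negativity is a fundamental property: relative entropy cannot be negative because it measures how different Q is from P.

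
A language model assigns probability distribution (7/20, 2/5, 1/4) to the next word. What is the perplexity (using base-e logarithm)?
2.9462

Perplexity is e^H (or exp(H) for natural log).

First, H = -Σ p log p = 1.0805 nats
Perplexity = e^1.0805 = 2.9462

Interpretation: The model's uncertainty is equivalent to choosing uniformly among 2.9 options.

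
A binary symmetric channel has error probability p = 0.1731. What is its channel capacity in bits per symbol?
0.3353 bits

For a binary symmetric channel (BSC) with error probability p:
Capacity C = 1 - H(p) bits per symbol

where H(p) = -p log₂(p) - (1-p) log₂(1-p) is the binary entropy function.

H(0.1731) = 0.6647 bits
C = 1 - 0.6647 = 0.3353 bits per symbol

This means we can reliably transmit up to 0.3353 bits of information per channel use.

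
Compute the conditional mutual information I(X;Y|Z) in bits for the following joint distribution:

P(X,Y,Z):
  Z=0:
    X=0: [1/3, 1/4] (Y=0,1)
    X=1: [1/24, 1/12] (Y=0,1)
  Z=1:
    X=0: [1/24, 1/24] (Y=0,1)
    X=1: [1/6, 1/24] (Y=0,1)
0.0351 bits

Conditional mutual information: I(X;Y|Z) = H(X|Z) + H(Y|Z) - H(X,Y|Z)

H(Z) = 0.8709
H(X,Z) = 1.5988 → H(X|Z) = 0.7280
H(Y,Z) = 1.8292 → H(Y|Z) = 0.9583
H(X,Y,Z) = 2.5221 → H(X,Y|Z) = 1.6512

I(X;Y|Z) = 0.7280 + 0.9583 - 1.6512 = 0.0351 bits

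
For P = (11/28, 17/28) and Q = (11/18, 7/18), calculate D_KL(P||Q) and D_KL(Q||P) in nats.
D_KL(P||Q) = 0.0969, D_KL(Q||P) = 0.0968

KL divergence is not symmetric: D_KL(P||Q) ≠ D_KL(Q||P) in general.

D_KL(P||Q) = 0.0969 nats
D_KL(Q||P) = 0.0968 nats

No, they are not equal!

This asymmetry is why KL divergence is not a true distance metric.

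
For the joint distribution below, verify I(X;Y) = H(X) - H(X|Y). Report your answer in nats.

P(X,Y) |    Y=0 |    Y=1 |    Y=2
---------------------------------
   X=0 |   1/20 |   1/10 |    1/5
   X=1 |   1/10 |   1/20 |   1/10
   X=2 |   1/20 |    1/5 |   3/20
I(X;Y) = 0.0607 nats

Mutual information has multiple equivalent forms:
- I(X;Y) = H(X) - H(X|Y)
- I(X;Y) = H(Y) - H(Y|X)
- I(X;Y) = H(X) + H(Y) - H(X,Y)

Computing all quantities:
H(X) = 1.0805, H(Y) = 1.0487, H(X,Y) = 2.0685
H(X|Y) = 1.0198, H(Y|X) = 0.9880

Verification:
H(X) - H(X|Y) = 1.0805 - 1.0198 = 0.0607
H(Y) - H(Y|X) = 1.0487 - 0.9880 = 0.0607
H(X) + H(Y) - H(X,Y) = 1.0805 + 1.0487 - 2.0685 = 0.0607

All forms give I(X;Y) = 0.0607 nats. ✓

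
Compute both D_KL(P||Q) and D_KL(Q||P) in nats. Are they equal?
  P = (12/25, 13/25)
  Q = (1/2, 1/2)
D_KL(P||Q) = 0.0008, D_KL(Q||P) = 0.0008

KL divergence is not symmetric: D_KL(P||Q) ≠ D_KL(Q||P) in general.

D_KL(P||Q) = 0.0008 nats
D_KL(Q||P) = 0.0008 nats

In this case they happen to be equal (to 4 decimal places).

This asymmetry is why KL divergence is not a true distance metric.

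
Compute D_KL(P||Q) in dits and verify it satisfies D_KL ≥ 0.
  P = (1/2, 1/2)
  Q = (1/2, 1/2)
0.0000 dits

KL divergence satisfies the Gibbs inequality: D_KL(P||Q) ≥ 0 for all distributions P, Q.

D_KL(P||Q) = Σ p(x) log(p(x)/q(x))
Term by term:
  x=0: 1/2 × log_10[(1/2)/(1/2)] = 0.0000
  x=1: 1/2 × log_10[(1/2)/(1/2)] = 0.0000
D_KL(P||Q) = 0.0000 dits

D_KL(P||Q) = 0.0000 ≥ 0 ✓

This non-negativity is a fundamental property: relative entropy cannot be negative because it measures how different Q is from P.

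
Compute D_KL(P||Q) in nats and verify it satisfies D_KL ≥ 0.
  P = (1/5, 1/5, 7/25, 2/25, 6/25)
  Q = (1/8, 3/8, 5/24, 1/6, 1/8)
0.1489 nats

KL divergence satisfies the Gibbs inequality: D_KL(P||Q) ≥ 0 for all distributions P, Q.

D_KL(P||Q) = Σ p(x) log(p(x)/q(x))
Term by term:
  x=0: 1/5 × log_e[(1/5)/(1/8)] = 0.0940
  x=1: 1/5 × log_e[(1/5)/(3/8)] = -0.1257
  x=2: 7/25 × log_e[(7/25)/(5/24)] = 0.0828
  x=3: 2/25 × log_e[(2/25)/(1/6)] = -0.0587
  x=4: 6/25 × log_e[(6/25)/(1/8)] = 0.1566
D_KL(P||Q) = 0.1489 nats

D_KL(P||Q) = 0.1489 ≥ 0 ✓

This non-negativity is a fundamental property: relative entropy cannot be negative because it measures how different Q is from P.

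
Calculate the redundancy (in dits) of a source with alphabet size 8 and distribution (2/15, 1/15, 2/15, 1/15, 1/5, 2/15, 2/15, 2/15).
0.0231 dits

Redundancy measures how far a source is from maximum entropy:
R = H_max - H(X)

Maximum entropy for 8 symbols: H_max = log_10(8) = 0.9031 dits
Actual entropy: H(X) = 0.8800 dits
Redundancy: R = 0.9031 - 0.8800 = 0.0231 dits

This redundancy represents potential for compression: the source could be compressed by 0.0231 dits per symbol.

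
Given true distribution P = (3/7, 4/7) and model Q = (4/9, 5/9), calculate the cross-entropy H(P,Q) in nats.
0.6834 nats

Cross-entropy: H(P,Q) = -Σ p(x) log q(x)

Alternatively: H(P,Q) = H(P) + D_KL(P||Q)
H(P) = 0.6829 nats
D_KL(P||Q) = 0.0005 nats

H(P,Q) = 0.6829 + 0.0005 = 0.6834 nats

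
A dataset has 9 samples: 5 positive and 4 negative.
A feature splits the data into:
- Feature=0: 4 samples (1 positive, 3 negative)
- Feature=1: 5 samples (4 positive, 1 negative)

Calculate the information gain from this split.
0.2294 bits

Information Gain = H(Y) - H(Y|Feature)

Before split:
P(positive) = 5/9 = 0.5556
H(Y) = 0.9911 bits

After split:
Feature=0: H = 0.8113 bits (weight = 4/9)
Feature=1: H = 0.7219 bits (weight = 5/9)
H(Y|Feature) = (4/9)×0.8113 + (5/9)×0.7219 = 0.7616 bits

Information Gain = 0.9911 - 0.7616 = 0.2294 bits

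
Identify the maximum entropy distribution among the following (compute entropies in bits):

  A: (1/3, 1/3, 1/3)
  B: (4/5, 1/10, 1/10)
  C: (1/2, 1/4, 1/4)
A

For a discrete distribution over n outcomes, entropy is maximized by the uniform distribution.

Computing entropies:
H(A) = 1.5850 bits
H(B) = 0.9219 bits
H(C) = 1.5000 bits

The uniform distribution (where all probabilities equal 1/3) achieves the maximum entropy of log_2(3) = 1.5850 bits.

Distribution A has the highest entropy.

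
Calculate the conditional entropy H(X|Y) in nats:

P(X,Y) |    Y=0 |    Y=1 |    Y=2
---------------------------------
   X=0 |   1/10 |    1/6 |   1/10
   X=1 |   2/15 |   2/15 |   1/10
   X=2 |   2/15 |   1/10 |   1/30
1.0650 nats

Using the chain rule: H(X|Y) = H(X,Y) - H(Y)

First, compute H(X,Y) = 2.1390 nats

Marginal P(Y) = (11/30, 2/5, 7/30)
H(Y) = 1.0740 nats

H(X|Y) = H(X,Y) - H(Y) = 2.1390 - 1.0740 = 1.0650 nats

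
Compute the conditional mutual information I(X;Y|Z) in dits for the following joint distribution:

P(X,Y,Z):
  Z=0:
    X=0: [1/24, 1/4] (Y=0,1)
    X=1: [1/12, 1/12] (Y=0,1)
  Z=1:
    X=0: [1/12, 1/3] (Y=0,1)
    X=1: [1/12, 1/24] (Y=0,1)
0.0346 dits

Conditional mutual information: I(X;Y|Z) = H(X|Z) + H(Y|Z) - H(X,Y|Z)

H(Z) = 0.2995
H(X,Z) = 0.5571 → H(X|Z) = 0.2576
H(Y,Z) = 0.5614 → H(Y|Z) = 0.2618
H(X,Y,Z) = 0.7843 → H(X,Y|Z) = 0.4848

I(X;Y|Z) = 0.2576 + 0.2618 - 0.4848 = 0.0346 dits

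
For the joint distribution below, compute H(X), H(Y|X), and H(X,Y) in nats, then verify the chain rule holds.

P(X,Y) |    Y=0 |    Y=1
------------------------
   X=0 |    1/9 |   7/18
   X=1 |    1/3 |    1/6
H(X,Y) = 1.2763, H(X) = 0.6931, H(Y|X) = 0.5831 (all in nats)

Chain rule: H(X,Y) = H(X) + H(Y|X)

Left side — joint entropy directly:
H(X,Y) = -Σ p(x,y) log p(x,y) = 1.2763 nats

Right side — compute H(Y|X) from the conditional distributions:
P(X) = (1/2, 1/2), so H(X) = 0.6931 nats
H(Y|X) = Σ_x P(X=x) · H(Y|X=x):
  P(Y|X=0) = (2/9, 7/9), H(Y|X=0) = 0.5297, weight P(X=0) = 1/2
  P(Y|X=1) = (2/3, 1/3), H(Y|X=1) = 0.6365, weight P(X=1) = 1/2
H(Y|X) = 0.5831 nats

H(X) + H(Y|X) = 0.6931 + 0.5831 = 1.2763 nats

Both sides equal 1.2763 nats. ✓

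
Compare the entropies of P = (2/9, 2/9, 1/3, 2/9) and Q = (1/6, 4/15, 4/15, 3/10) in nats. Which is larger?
P

Computing entropies in nats:
H(P) = 1.3689
H(Q) = 1.3648

Distribution P has higher entropy.

Intuition: The distribution closer to uniform (more spread out) has higher entropy.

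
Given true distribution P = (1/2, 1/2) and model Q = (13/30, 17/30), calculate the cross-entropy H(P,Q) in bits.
1.0129 bits

Cross-entropy: H(P,Q) = -Σ p(x) log q(x)

Alternatively: H(P,Q) = H(P) + D_KL(P||Q)
H(P) = 1.0000 bits
D_KL(P||Q) = 0.0129 bits

H(P,Q) = 1.0000 + 0.0129 = 1.0129 bits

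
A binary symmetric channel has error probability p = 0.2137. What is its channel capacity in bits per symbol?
0.2515 bits

For a binary symmetric channel (BSC) with error probability p:
Capacity C = 1 - H(p) bits per symbol

where H(p) = -p log₂(p) - (1-p) log₂(1-p) is the binary entropy function.

H(0.2137) = 0.7485 bits
C = 1 - 0.7485 = 0.2515 bits per symbol

This means we can reliably transmit up to 0.2515 bits of information per channel use.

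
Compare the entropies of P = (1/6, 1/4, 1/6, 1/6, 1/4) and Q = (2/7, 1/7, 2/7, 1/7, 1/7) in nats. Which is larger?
P

Computing entropies in nats:
H(P) = 1.5890
H(Q) = 1.5498

Distribution P has higher entropy.

Intuition: The distribution closer to uniform (more spread out) has higher entropy.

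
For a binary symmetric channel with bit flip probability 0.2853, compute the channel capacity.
0.1374 bits

For a binary symmetric channel (BSC) with error probability p:
Capacity C = 1 - H(p) bits per symbol

where H(p) = -p log₂(p) - (1-p) log₂(1-p) is the binary entropy function.

H(0.2853) = 0.8626 bits
C = 1 - 0.8626 = 0.1374 bits per symbol

This means we can reliably transmit up to 0.1374 bits of information per channel use.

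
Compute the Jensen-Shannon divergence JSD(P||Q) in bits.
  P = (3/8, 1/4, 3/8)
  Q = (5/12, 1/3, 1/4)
0.0142 bits

Jensen-Shannon divergence is:
JSD(P||Q) = 0.5 × D_KL(P||M) + 0.5 × D_KL(Q||M)
where M = 0.5 × (P + Q) is the mixture distribution.

M = 0.5 × (3/8, 1/4, 3/8) + 0.5 × (5/12, 1/3, 1/4) = (0.395833, 7/24, 5/16)

D_KL(P||M) = 0.0138 bits
D_KL(Q||M) = 0.0146 bits

JSD(P||Q) = 0.5 × 0.0138 + 0.5 × 0.0146 = 0.0142 bits

Unlike KL divergence, JSD is symmetric and bounded: 0 ≤ JSD ≤ log(2).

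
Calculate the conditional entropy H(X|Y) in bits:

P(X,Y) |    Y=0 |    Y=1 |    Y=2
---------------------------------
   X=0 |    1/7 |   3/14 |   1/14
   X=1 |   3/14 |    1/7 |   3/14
0.9253 bits

Using the chain rule: H(X|Y) = H(X,Y) - H(Y)

First, compute H(X,Y) = 2.5027 bits

Marginal P(Y) = (5/14, 5/14, 2/7)
H(Y) = 1.5774 bits

H(X|Y) = H(X,Y) - H(Y) = 2.5027 - 1.5774 = 0.9253 bits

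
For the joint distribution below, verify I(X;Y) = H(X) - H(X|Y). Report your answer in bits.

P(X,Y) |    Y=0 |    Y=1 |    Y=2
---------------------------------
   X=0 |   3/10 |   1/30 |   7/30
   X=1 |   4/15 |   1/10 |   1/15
I(X;Y) = 0.0845 bits

Mutual information has multiple equivalent forms:
- I(X;Y) = H(X) - H(X|Y)
- I(X;Y) = H(Y) - H(Y|X)
- I(X;Y) = H(X) + H(Y) - H(X,Y)

Computing all quantities:
H(X) = 0.9871, H(Y) = 1.3730, H(X,Y) = 2.2757
H(X|Y) = 0.9027, H(Y|X) = 1.2886

Verification:
H(X) - H(X|Y) = 0.9871 - 0.9027 = 0.0845
H(Y) - H(Y|X) = 1.3730 - 1.2886 = 0.0845
H(X) + H(Y) - H(X,Y) = 0.9871 + 1.3730 - 2.2757 = 0.0845

All forms give I(X;Y) = 0.0845 bits. ✓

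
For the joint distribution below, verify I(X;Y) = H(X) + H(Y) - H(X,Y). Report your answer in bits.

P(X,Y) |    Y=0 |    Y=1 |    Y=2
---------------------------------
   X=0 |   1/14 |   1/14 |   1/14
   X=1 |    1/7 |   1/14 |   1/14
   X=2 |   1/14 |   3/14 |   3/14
I(X;Y) = 0.0848 bits

Mutual information has multiple equivalent forms:
- I(X;Y) = H(X) - H(X|Y)
- I(X;Y) = H(Y) - H(Y|X)
- I(X;Y) = H(X) + H(Y) - H(X,Y)

Computing all quantities:
H(X) = 1.4926, H(Y) = 1.5774, H(X,Y) = 2.9852
H(X|Y) = 1.4078, H(Y|X) = 1.4926

Verification:
H(X) - H(X|Y) = 1.4926 - 1.4078 = 0.0848
H(Y) - H(Y|X) = 1.5774 - 1.4926 = 0.0848
H(X) + H(Y) - H(X,Y) = 1.4926 + 1.5774 - 2.9852 = 0.0848

All forms give I(X;Y) = 0.0848 bits. ✓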